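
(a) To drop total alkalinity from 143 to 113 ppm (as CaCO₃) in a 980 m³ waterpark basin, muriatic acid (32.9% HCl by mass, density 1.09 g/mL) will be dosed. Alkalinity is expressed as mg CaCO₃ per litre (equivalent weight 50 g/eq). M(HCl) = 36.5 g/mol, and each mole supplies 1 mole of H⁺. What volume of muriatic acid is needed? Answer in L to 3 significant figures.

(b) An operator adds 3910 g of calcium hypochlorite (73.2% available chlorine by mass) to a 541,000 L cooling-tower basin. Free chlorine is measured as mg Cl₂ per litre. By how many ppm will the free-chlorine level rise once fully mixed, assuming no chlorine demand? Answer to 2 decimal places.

(a) Volume: 980 m³ = 980,000 L.
(a) Alkalinity to neutralize: (143 − 113) = 30 mg/L as CaCO₃ × 980,000 L = 29,400 g as CaCO₃.
(a) Equivalents of H⁺ required: 29,400 ÷ 50 g/eq = 588 eq = 588 mol HCl.
(a) Mass of HCl: 588 × 36.5 = 21,460 g.
(a) Mass of 32.9% solution: 21,460 / 0.329 = 65,230 g.
(a) Volume: 65,230 g ÷ 1.09 g/mL = 59,850 mL.

(b) Available chlorine delivered: 3910 g × 0.732 = 2862 g as Cl₂.
(b) Concentration rise: 2862 g / 541,000 L = 5.29 mg/L = 5.29 ppm.

(a) 59.8 L; (b) 5.29 ppm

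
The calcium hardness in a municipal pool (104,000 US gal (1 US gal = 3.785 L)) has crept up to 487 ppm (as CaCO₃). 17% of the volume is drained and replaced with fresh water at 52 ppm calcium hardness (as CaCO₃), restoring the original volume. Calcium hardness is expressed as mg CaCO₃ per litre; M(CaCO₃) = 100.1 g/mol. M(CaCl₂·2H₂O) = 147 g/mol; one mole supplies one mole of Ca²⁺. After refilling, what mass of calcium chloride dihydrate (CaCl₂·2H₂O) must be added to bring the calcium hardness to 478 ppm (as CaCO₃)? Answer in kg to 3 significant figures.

Volume: 104,000 US gal × 3.785 L/gal = 393,640 L.
After draining 17% and refilling: 487 × 0.83 + 52 × 0.17 = 413.05 ppm.
Deficit to target: 478 − 413.05 = 64.95 mg/L.
As CaCO₃: 64.95 mg/L × 393,640 L = 25,570 g; ÷ 100.1 = 255.4 mol Ca²⁺.
Mass: 255.4 × 147 = 37,550 g.

37.5 kg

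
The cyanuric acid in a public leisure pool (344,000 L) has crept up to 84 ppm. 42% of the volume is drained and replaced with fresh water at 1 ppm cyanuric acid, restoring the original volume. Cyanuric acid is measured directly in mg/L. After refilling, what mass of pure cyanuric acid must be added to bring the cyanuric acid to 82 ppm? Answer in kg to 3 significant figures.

11.3 kg

After draining 42% and refilling: 84 × 0.58 + 1 × 0.42 = 49.14 ppm.
Deficit to target: 82 − 49.14 = 32.86 mg/L.
Mass: 32.86 mg/L × 344,000 L = 11,300 g cyanuric acid.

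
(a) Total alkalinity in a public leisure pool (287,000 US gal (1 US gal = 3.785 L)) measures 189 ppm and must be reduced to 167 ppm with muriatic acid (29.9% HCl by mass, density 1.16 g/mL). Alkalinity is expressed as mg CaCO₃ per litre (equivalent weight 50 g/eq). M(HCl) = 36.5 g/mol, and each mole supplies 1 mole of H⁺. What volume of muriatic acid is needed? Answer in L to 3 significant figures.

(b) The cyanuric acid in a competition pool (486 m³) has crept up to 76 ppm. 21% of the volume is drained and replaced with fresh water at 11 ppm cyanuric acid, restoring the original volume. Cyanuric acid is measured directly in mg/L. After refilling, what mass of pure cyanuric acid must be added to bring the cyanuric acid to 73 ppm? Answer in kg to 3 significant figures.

(a) Volume: 287,000 US gal × 3.785 L/gal = 1,086,295 L.
(a) Alkalinity to neutralize: (189 − 167) = 22 mg/L as CaCO₃ × 1,086,295 L = 23,900 g as CaCO₃.
(a) Equivalents of H⁺ required: 23,900 ÷ 50 g/eq = 478 eq = 478 mol HCl.
(a) Mass of HCl: 478 × 36.5 = 17,450 g.
(a) Mass of 29.9% solution: 17,450 / 0.299 = 58,350 g.
(a) Volume: 58,350 g ÷ 1.16 g/mL = 50,300 mL.

(b) Volume: 486 m³ = 486,000 L.
(b) After draining 21% and refilling: 76 × 0.79 + 11 × 0.21 = 62.35 ppm.
(b) Deficit to target: 73 − 62.35 = 10.65 mg/L.
(b) Mass: 10.65 mg/L × 486,000 L = 5176 g cyanuric acid.

(a) 50.3 L; (b) 5.18 kg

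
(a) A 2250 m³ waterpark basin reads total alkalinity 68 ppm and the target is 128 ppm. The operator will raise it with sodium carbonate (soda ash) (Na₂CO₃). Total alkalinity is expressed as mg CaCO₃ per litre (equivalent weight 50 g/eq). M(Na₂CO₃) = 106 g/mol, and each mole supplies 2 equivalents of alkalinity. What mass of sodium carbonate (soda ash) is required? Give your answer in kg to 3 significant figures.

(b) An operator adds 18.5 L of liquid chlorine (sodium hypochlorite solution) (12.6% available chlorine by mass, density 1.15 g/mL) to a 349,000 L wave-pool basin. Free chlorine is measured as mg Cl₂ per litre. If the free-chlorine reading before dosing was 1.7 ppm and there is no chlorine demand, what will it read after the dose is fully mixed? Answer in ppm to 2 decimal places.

(a) Volume: 2250 m³ = 2,250,000 L.
(a) Alkalinity to add: (128 − 68) = 60 mg/L as CaCO₃ × 2,250,000 L = 135,000 g as CaCO₃.
(a) Equivalents: 135,000 g ÷ 50 g/eq = 2700 eq.
(a) Each mole of Na₂CO₃ supplies 2 eq, so 2700 / 2 = 1350 mol.
(a) Mass: 1350 mol × 106 g/mol = 143,100 g.

(b) Mass of solution: 18.5 L × 1000 mL/L × 1.15 g/mL = 21,280 g.
(b) Available chlorine delivered: 21,280 g × 0.126 = 2681 g as Cl₂.
(b) Concentration rise: 2681 g / 349,000 L = 7.681 mg/L = 7.68 ppm.
(b) Final FC: 1.7 + 7.68 = 9.38 ppm.

(a) 143 kg; (b) 9.38 ppm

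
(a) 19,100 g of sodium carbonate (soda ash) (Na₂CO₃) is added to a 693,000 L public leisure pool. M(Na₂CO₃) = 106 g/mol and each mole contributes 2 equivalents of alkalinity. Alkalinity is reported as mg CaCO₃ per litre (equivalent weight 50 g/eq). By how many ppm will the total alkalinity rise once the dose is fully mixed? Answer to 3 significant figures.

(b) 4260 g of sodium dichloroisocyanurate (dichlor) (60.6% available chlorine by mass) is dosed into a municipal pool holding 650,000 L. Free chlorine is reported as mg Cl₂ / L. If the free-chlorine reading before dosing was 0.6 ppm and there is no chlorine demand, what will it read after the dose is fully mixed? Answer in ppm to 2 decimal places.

(a) Moles of Na₂CO₃: 19,100 g ÷ 106 g/mol = 180.2 mol → 360.4 eq of alkalinity.
(a) As CaCO₃: 360.4 eq × 50 g/eq = 18,020 g.
(a) Rise: 18,020 g / 693,000 L × 1000 = 26 mg/L.

(b) Available chlorine delivered: 4260 g × 0.606 = 2582 g as Cl₂.
(b) Concentration rise: 2582 g / 650,000 L = 3.972 mg/L = 3.97 ppm.
(b) Final FC: 0.6 + 3.97 = 4.57 ppm.

(a) 26.0 ppm; (b) 4.57 ppm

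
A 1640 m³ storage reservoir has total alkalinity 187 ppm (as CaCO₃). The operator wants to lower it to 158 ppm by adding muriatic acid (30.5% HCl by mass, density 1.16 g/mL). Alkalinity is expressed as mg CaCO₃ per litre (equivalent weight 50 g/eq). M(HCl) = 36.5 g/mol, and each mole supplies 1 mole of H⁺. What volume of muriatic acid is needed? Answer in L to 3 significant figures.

Volume: 1640 m³ = 1,640,000 L.
Alkalinity to neutralize: (187 − 158) = 29 mg/L as CaCO₃ × 1,640,000 L = 47,560 g as CaCO₃.
Equivalents of H⁺ required: 47,560 ÷ 50 g/eq = 951.2 eq = 951.2 mol HCl.
Mass of HCl: 951.2 × 36.5 = 34,720 g.
Mass of 30.5% solution: 34,720 / 0.305 = 113,800 g.
Volume: 113,800 g ÷ 1.16 g/mL = 98,130 mL.

98.1 L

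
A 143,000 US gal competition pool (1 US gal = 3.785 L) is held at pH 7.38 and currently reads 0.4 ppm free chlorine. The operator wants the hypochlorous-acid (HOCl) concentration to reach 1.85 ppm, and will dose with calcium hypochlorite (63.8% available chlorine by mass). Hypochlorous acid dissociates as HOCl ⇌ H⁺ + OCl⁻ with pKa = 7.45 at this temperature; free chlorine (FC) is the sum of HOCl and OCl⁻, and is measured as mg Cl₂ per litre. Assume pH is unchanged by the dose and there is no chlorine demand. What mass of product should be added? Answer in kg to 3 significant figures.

Volume: 143,000 US gal × 3.785 L/gal = 541,255 L.
[OCl⁻]/[HOCl] = 10^(pH − pKa) = 10^(7.38 − 7.45) = 0.8511; fraction as HOCl = 1/(1 + 0.8511) = 0.5402.
Free chlorine required for 1.85 ppm HOCl: 1.85 / 0.5402 = 3.425 ppm.
FC to add: 3.425 − 0.4 = 3.025 mg/L as Cl₂.
Cl₂ equivalent: 3.025 mg/L × 541,255 L = 1637 g.
Product at 63.8% available Cl: 1637 / 0.638 = 2566 g.

2.57 kg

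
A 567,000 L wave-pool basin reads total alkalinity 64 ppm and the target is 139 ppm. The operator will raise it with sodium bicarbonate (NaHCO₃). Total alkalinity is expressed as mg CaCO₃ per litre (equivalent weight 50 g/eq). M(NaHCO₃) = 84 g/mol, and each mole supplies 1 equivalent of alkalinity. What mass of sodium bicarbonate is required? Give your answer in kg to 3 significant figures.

Alkalinity to add: (139 − 64) = 75 mg/L as CaCO₃ × 567,000 L = 42,520 g as CaCO₃.
Equivalents: 42,520 g ÷ 50 g/eq = 850.5 eq.
NaHCO₃ supplies 1 eq per mole → 850.5 mol.
Mass: 850.5 mol × 84 g/mol = 71,440 g.

71.4 kg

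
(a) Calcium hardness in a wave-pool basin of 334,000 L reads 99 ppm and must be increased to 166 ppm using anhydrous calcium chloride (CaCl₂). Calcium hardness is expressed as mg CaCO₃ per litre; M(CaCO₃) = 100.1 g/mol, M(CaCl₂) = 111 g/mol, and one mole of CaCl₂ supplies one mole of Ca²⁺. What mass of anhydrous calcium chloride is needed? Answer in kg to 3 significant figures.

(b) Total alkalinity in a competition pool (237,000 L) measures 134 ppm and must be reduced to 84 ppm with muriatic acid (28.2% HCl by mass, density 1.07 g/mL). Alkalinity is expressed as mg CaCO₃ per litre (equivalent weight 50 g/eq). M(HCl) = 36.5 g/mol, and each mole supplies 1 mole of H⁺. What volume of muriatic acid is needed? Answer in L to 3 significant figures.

(a) 24.8 kg; (b) 28.7 L

(a) Hardness to add: (166 − 99) = 67 mg/L as CaCO₃ × 334,000 L = 22,380 g as CaCO₃.
(a) Moles of Ca²⁺ (1 mol Ca²⁺ ≡ 1 mol CaCO₃): 22,380 / 100.1 g/mol = 223.6 mol.
(a) Mass of CaCl₂: 223.6 × 111 = 24,810 g.

(b) Alkalinity to neutralize: (134 − 84) = 50 mg/L as CaCO₃ × 237,000 L = 11,850 g as CaCO₃.
(b) Equivalents of H⁺ required: 11,850 ÷ 50 g/eq = 237 eq = 237 mol HCl.
(b) Mass of HCl: 237 × 36.5 = 8650 g.
(b) Mass of 28.2% solution: 8650 / 0.282 = 30,680 g.
(b) Volume: 30,680 g ÷ 1.07 g/mL = 28,670 mL.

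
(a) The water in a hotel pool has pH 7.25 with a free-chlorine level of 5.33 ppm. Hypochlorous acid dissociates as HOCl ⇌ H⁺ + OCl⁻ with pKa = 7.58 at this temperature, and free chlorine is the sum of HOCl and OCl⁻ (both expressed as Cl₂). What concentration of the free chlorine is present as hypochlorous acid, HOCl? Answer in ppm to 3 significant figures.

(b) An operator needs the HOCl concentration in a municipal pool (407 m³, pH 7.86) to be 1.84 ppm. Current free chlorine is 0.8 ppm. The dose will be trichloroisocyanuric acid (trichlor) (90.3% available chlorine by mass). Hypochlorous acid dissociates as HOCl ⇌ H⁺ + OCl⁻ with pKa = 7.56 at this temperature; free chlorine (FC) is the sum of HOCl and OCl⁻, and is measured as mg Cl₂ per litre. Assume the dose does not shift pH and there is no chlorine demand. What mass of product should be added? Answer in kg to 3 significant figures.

(a) 3.63 ppm; (b) 2.12 kg

(a) [OCl⁻]/[HOCl] = 10^(pH − pKa) = 10^(7.25 − 7.58) = 10^-0.33 = 0.4677.
(a) Fraction as HOCl = 1 / (1 + 0.4677) = 0.6813.
(a) HOCl = 0.6813 × 5.33 ppm = 3.631 ppm.

(b) Volume: 407 m³ = 407,000 L.
(b) [OCl⁻]/[HOCl] = 10^(pH − pKa) = 10^(7.86 − 7.56) = 1.995; fraction as HOCl = 1/(1 + 1.995) = 0.3339.
(b) Free chlorine required for 1.84 ppm HOCl: 1.84 / 0.3339 = 5.511 ppm.
(b) FC to add: 5.511 − 0.8 = 4.711 mg/L as Cl₂.
(b) Cl₂ equivalent: 4.711 mg/L × 407,000 L = 1917 g.
(b) Product at 90.3% available Cl: 1917 / 0.903 = 2123 g.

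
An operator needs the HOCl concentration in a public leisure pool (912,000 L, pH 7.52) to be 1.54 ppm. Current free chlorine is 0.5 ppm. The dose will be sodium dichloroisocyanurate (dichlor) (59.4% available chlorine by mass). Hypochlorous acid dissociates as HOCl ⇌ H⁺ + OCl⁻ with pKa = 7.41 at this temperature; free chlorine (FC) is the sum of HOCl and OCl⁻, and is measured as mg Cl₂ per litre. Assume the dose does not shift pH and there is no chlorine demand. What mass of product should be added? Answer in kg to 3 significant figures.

4.64 kg

[OCl⁻]/[HOCl] = 10^(pH − pKa) = 10^(7.52 − 7.41) = 1.288; fraction as HOCl = 1/(1 + 1.288) = 0.437.
Free chlorine required for 1.54 ppm HOCl: 1.54 / 0.437 = 3.524 ppm.
FC to add: 3.524 − 0.5 = 3.024 mg/L as Cl₂.
Cl₂ equivalent: 3.024 mg/L × 912,000 L = 2758 g.
Product at 59.4% available Cl: 2758 / 0.594 = 4643 g.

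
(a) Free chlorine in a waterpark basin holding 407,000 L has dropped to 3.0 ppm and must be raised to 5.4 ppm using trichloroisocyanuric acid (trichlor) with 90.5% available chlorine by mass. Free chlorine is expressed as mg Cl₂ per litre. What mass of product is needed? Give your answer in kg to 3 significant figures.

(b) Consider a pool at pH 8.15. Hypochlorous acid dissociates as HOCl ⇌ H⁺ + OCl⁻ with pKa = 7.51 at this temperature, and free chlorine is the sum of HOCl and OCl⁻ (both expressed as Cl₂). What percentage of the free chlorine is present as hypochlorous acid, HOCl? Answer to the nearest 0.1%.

(a) 1.08 kg; (b) 18.6%

(a) Chlorine deficit: 5.4 − 3.0 = 2.4 ppm = 2.4 mg/L as Cl₂.
(a) Cl₂ equivalent needed: 2.4 mg/L × 407,000 L = 976,800 mg = 976.8 g.
(a) Product at 90.5% available chlorine: 976.8 / 0.905 = 1079 g.

(b) [OCl⁻]/[HOCl] = 10^(pH − pKa) = 10^(8.15 − 7.51) = 10^0.64 = 4.365.
(b) Fraction as HOCl = 1 / (1 + 4.365) = 0.1864.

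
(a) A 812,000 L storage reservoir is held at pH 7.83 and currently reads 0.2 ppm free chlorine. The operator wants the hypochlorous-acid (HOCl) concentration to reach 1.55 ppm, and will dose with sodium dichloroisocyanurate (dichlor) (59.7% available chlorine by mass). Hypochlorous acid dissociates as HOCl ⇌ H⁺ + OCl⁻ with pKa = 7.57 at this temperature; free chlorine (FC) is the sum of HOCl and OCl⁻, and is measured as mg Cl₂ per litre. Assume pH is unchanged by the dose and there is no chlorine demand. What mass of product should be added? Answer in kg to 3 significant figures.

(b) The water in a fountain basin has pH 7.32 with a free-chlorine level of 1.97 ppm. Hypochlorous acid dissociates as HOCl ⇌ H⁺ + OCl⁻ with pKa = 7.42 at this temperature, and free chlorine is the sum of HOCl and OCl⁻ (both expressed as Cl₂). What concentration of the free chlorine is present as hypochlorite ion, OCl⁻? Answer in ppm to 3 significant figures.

(a) [OCl⁻]/[HOCl] = 10^(pH − pKa) = 10^(7.83 − 7.57) = 1.82; fraction as HOCl = 1/(1 + 1.82) = 0.3546.
(a) Free chlorine required for 1.55 ppm HOCl: 1.55 / 0.3546 = 4.371 ppm.
(a) FC to add: 4.371 − 0.2 = 4.171 mg/L as Cl₂.
(a) Cl₂ equivalent: 4.171 mg/L × 812,000 L = 3386 g.
(a) Product at 59.7% available Cl: 3386 / 0.597 = 5672 g.

(b) [OCl⁻]/[HOCl] = 10^(pH − pKa) = 10^(7.32 − 7.42) = 10^-0.10 = 0.7943.
(b) Fraction as HOCl = 1 / (1 + 0.7943) = 0.5573.
(b) OCl⁻ = (1 − 0.5573) × 1.97 ppm = 0.8721 ppm.

(a) 5.67 kg; (b) 0.872 ppm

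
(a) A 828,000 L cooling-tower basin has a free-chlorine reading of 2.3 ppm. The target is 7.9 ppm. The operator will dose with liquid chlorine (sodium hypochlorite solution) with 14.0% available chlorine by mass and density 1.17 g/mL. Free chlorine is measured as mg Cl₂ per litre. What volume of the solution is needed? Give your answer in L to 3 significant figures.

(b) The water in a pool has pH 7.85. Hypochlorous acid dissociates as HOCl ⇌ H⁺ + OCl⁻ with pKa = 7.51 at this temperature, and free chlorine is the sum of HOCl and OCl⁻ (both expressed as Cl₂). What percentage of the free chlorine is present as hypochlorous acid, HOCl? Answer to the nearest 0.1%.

(a) Chlorine deficit: 7.9 − 2.3 = 5.6 ppm = 5.6 mg/L as Cl₂.
(a) Cl₂ equivalent needed: 5.6 mg/L × 828,000 L = 4,637,000 mg = 4637 g.
(a) Product at 14.0% available chlorine: 4637 / 0.14 = 33,120 g.
(a) Volume at density 1.17 g/mL: 33,120 g ÷ 1.17 g/mL = 28,310 mL.

(b) [OCl⁻]/[HOCl] = 10^(pH − pKa) = 10^(7.85 − 7.51) = 10^0.34 = 2.188.
(b) Fraction as HOCl = 1 / (1 + 2.188) = 0.3137.

(a) 28.3 L; (b) 31.4%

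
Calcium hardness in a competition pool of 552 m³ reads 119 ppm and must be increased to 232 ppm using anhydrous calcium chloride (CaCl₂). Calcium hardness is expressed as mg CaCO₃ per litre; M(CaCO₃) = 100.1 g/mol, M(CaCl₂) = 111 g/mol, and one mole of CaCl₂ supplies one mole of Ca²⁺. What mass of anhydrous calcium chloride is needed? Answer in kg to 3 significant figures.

69.2 kg

Volume: 552 m³ = 552,000 L.
Hardness to add: (232 − 119) = 113 mg/L as CaCO₃ × 552,000 L = 62,380 g as CaCO₃.
Moles of Ca²⁺ (1 mol Ca²⁺ ≡ 1 mol CaCO₃): 62,380 / 100.1 g/mol = 623.1 mol.
Mass of CaCl₂: 623.1 × 111 = 69,170 g.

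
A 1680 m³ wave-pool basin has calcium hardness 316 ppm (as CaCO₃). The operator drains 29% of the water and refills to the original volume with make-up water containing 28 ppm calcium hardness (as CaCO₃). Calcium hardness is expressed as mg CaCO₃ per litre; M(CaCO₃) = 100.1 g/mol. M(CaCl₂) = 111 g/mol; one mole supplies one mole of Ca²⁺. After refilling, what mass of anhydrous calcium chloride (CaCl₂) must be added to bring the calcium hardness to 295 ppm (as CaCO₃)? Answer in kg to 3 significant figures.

116 kg

Volume: 1680 m³ = 1,680,000 L.
After draining 29% and refilling: 316 × 0.71 + 28 × 0.29 = 232.48 ppm.
Deficit to target: 295 − 232.48 = 62.52 mg/L.
As CaCO₃: 62.52 mg/L × 1,680,000 L = 105,000 g; ÷ 100.1 = 1049 mol Ca²⁺.
Mass: 1049 × 111 = 116,500 g.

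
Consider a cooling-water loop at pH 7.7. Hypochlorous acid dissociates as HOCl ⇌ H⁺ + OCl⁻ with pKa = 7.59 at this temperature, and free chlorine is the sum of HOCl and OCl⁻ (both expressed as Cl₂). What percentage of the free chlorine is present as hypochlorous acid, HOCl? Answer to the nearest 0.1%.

[OCl⁻]/[HOCl] = 10^(pH − pKa) = 10^(7.7 − 7.59) = 10^0.11 = 1.288.
Fraction as HOCl = 1 / (1 + 1.288) = 0.437.

43.7%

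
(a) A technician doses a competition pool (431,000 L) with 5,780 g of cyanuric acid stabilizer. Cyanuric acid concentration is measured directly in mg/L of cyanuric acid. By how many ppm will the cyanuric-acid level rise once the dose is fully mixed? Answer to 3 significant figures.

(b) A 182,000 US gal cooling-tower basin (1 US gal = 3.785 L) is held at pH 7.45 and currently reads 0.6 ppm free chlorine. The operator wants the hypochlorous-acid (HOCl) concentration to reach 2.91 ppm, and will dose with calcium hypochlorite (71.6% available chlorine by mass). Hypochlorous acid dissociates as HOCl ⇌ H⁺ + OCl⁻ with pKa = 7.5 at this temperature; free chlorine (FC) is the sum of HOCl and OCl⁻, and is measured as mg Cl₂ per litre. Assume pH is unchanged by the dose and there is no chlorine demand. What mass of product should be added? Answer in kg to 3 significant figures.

(a) Rise: 5,780 g / 431,000 L × 1000 = 13.41 mg/L.

(b) Volume: 182,000 US gal × 3.785 L/gal = 688,870 L.
(b) [OCl⁻]/[HOCl] = 10^(pH − pKa) = 10^(7.45 − 7.5) = 0.8913; fraction as HOCl = 1/(1 + 0.8913) = 0.5288.
(b) Free chlorine required for 2.91 ppm HOCl: 2.91 / 0.5288 = 5.504 ppm.
(b) FC to add: 5.504 − 0.6 = 4.904 mg/L as Cl₂.
(b) Cl₂ equivalent: 4.904 mg/L × 688,870 L = 3378 g.
(b) Product at 71.6% available Cl: 3378 / 0.716 = 4718 g.

(a) 13.4 ppm; (b) 4.72 kg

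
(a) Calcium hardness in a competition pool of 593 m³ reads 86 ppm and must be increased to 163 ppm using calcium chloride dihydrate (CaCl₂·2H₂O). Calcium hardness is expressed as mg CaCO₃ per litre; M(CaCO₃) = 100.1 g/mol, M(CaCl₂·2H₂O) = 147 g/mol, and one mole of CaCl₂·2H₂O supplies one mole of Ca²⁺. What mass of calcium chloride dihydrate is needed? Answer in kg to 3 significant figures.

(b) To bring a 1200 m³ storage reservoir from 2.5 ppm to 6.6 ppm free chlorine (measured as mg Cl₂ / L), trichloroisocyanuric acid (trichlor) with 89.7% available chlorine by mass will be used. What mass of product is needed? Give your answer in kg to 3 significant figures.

(a) 67.1 kg; (b) 5.48 kg

(a) Volume: 593 m³ = 593,000 L.
(a) Hardness to add: (163 − 86) = 77 mg/L as CaCO₃ × 593,000 L = 45,660 g as CaCO₃.
(a) Moles of Ca²⁺ (1 mol Ca²⁺ ≡ 1 mol CaCO₃): 45,660 / 100.1 g/mol = 456.2 mol.
(a) Mass of CaCl₂·2H₂O: 456.2 × 147 = 67,050 g.

(b) Volume: 1200 m³ = 1,200,000 L.
(b) Chlorine deficit: 6.6 − 2.5 = 4.1 ppm = 4.1 mg/L as Cl₂.
(b) Cl₂ equivalent needed: 4.1 mg/L × 1,200,000 L = 4,920,000 mg = 4920 g.
(b) Product at 89.7% available chlorine: 4920 / 0.897 = 5485 g.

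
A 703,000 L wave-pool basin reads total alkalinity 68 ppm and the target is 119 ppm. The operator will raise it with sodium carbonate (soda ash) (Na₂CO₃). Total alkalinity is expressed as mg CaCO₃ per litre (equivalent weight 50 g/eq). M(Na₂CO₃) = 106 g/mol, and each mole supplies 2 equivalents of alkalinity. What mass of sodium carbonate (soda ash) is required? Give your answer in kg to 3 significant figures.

Alkalinity to add: (119 − 68) = 51 mg/L as CaCO₃ × 703,000 L = 35,850 g as CaCO₃.
Equivalents: 35,850 g ÷ 50 g/eq = 717.1 eq.
Each mole of Na₂CO₃ supplies 2 eq, so 717.1 / 2 = 358.5 mol.
Mass: 358.5 mol × 106 g/mol = 38,000 g.

38.0 kg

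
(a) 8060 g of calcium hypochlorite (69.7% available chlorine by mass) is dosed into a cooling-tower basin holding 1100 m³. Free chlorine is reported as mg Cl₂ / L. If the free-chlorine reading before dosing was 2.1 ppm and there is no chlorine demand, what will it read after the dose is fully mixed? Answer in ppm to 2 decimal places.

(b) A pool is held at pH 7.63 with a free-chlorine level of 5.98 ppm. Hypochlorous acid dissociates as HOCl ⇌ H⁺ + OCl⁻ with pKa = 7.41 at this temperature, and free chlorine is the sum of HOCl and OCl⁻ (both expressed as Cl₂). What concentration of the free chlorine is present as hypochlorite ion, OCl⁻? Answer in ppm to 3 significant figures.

(a) 7.21 ppm; (b) 3.73 ppm

(a) Volume: 1100 m³ = 1,100,000 L.
(a) Available chlorine delivered: 8060 g × 0.697 = 5618 g as Cl₂.
(a) Concentration rise: 5618 g / 1,100,000 L = 5.107 mg/L = 5.11 ppm.
(a) Final FC: 2.1 + 5.11 = 7.21 ppm.

(b) [OCl⁻]/[HOCl] = 10^(pH − pKa) = 10^(7.63 − 7.41) = 10^0.22 = 1.66.
(b) Fraction as HOCl = 1 / (1 + 1.66) = 0.376.
(b) OCl⁻ = (1 − 0.376) × 5.98 ppm = 3.732 ppm.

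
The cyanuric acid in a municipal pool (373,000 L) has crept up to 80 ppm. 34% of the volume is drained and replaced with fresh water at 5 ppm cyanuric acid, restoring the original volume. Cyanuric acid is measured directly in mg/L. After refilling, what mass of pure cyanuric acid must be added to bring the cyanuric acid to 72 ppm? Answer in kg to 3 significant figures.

After draining 34% and refilling: 80 × 0.66 + 5 × 0.34 = 54.5 ppm.
Deficit to target: 72 − 54.5 = 17.5 mg/L.
Mass: 17.5 mg/L × 373,000 L = 6528 g cyanuric acid.

6.53 kg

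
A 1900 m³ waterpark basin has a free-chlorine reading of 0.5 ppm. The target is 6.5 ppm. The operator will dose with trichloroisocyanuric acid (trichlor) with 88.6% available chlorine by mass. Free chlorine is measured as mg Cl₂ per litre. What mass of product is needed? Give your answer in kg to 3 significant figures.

12.9 kg

Volume: 1900 m³ = 1,900,000 L.
Chlorine deficit: 6.5 − 0.5 = 6 ppm = 6 mg/L as Cl₂.
Cl₂ equivalent needed: 6 mg/L × 1,900,000 L = 11,400,000 mg = 11,400 g.
Product at 88.6% available chlorine: 11,400 / 0.886 = 12,870 g.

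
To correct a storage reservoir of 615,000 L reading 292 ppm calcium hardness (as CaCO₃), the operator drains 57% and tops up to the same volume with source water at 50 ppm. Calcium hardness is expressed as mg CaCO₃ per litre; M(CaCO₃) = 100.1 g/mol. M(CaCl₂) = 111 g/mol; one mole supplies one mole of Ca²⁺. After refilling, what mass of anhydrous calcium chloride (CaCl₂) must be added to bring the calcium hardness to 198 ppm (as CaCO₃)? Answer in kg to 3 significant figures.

30.0 kg

After draining 57% and refilling: 292 × 0.43 + 50 × 0.57 = 154.06 ppm.
Deficit to target: 198 − 154.06 = 43.94 mg/L.
As CaCO₃: 43.94 mg/L × 615,000 L = 27,020 g; ÷ 100.1 = 270 mol Ca²⁺.
Mass: 270 × 111 = 29,970 g.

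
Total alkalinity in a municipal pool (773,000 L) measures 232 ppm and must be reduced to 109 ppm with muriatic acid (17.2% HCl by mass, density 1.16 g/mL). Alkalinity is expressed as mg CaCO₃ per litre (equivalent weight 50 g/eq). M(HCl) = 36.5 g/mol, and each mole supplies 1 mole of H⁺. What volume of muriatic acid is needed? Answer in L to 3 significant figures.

Alkalinity to neutralize: (232 − 109) = 123 mg/L as CaCO₃ × 773,000 L = 95,080 g as CaCO₃.
Equivalents of H⁺ required: 95,080 ÷ 50 g/eq = 1902 eq = 1902 mol HCl.
Mass of HCl: 1902 × 36.5 = 69,410 g.
Mass of 17.2% solution: 69,410 / 0.172 = 403,500 g.
Volume: 403,500 g ÷ 1.16 g/mL = 347,900 mL.

348 L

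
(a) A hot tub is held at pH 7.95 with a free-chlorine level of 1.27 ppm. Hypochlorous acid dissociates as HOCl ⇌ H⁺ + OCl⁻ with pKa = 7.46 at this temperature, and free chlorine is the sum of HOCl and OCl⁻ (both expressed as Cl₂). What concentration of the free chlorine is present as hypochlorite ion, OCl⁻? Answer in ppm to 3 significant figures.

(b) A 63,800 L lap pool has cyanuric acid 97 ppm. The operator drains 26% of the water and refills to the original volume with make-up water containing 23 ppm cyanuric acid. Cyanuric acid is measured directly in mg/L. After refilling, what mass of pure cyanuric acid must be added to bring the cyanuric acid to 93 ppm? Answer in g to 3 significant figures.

(a) 0.960 ppm; (b) 972 g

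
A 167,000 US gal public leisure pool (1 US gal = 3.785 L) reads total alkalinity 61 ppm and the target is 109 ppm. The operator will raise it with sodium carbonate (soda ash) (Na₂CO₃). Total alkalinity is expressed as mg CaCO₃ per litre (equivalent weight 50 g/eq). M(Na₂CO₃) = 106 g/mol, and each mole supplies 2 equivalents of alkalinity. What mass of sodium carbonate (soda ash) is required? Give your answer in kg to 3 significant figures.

32.2 kg

Volume: 167,000 US gal × 3.785 L/gal = 632,095 L.
Alkalinity to add: (109 − 61) = 48 mg/L as CaCO₃ × 632,095 L = 30,340 g as CaCO₃.
Equivalents: 30,340 g ÷ 50 g/eq = 606.8 eq.
Each mole of Na₂CO₃ supplies 2 eq, so 606.8 / 2 = 303.4 mol.
Mass: 303.4 mol × 106 g/mol = 32,160 g.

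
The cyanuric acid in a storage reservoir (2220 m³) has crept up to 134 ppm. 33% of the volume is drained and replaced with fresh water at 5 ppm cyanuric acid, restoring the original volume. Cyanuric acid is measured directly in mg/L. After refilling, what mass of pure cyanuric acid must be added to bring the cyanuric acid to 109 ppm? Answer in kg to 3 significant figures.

Volume: 2220 m³ = 2,220,000 L.
After draining 33% and refilling: 134 × 0.67 + 5 × 0.33 = 91.43 ppm.
Deficit to target: 109 − 91.43 = 17.57 mg/L.
Mass: 17.57 mg/L × 2,220,000 L = 39,010 g cyanuric acid.

39.0 kg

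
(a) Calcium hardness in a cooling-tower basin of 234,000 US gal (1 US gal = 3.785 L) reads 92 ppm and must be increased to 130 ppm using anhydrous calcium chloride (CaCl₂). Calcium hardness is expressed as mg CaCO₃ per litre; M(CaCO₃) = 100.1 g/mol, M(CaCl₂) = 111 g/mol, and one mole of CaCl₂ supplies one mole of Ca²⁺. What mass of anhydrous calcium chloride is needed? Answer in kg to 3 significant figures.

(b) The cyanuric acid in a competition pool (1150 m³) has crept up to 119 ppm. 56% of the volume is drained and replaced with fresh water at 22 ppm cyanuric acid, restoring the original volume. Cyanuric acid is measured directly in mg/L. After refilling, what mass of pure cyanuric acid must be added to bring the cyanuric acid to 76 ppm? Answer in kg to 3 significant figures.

(a) 37.3 kg; (b) 13.0 kg

(a) Volume: 234,000 US gal × 3.785 L/gal = 885,690 L.
(a) Hardness to add: (130 − 92) = 38 mg/L as CaCO₃ × 885,690 L = 33,660 g as CaCO₃.
(a) Moles of Ca²⁺ (1 mol Ca²⁺ ≡ 1 mol CaCO₃): 33,660 / 100.1 g/mol = 336.2 mol.
(a) Mass of CaCl₂: 336.2 × 111 = 37,320 g.

(b) Volume: 1150 m³ = 1,150,000 L.
(b) After draining 56% and refilling: 119 × 0.44 + 22 × 0.56 = 64.68 ppm.
(b) Deficit to target: 76 − 64.68 = 11.32 mg/L.
(b) Mass: 11.32 mg/L × 1,150,000 L = 13,020 g cyanuric acid.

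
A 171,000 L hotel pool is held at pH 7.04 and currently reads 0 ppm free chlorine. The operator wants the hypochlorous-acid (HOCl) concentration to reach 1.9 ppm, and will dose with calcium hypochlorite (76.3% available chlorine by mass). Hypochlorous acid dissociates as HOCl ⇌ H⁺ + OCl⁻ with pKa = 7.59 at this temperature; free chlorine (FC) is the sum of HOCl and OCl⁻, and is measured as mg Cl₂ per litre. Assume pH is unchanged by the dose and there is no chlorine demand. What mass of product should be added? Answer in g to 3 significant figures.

[OCl⁻]/[HOCl] = 10^(pH − pKa) = 10^(7.04 − 7.59) = 0.2818; fraction as HOCl = 1/(1 + 0.2818) = 0.7801.
Free chlorine required for 1.9 ppm HOCl: 1.9 / 0.7801 = 2.435 ppm.
FC to add: 2.435 − 0 = 2.435 mg/L as Cl₂.
Cl₂ equivalent: 2.435 mg/L × 171,000 L = 416.5 g.
Product at 76.3% available Cl: 416.5 / 0.763 = 545.8 g.

546 g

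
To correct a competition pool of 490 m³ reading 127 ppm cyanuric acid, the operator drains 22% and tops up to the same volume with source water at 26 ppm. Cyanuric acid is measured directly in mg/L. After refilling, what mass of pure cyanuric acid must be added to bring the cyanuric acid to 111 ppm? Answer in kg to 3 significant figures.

Volume: 490 m³ = 490,000 L.
After draining 22% and refilling: 127 × 0.78 + 26 × 0.22 = 104.78 ppm.
Deficit to target: 111 − 104.78 = 6.22 mg/L.
Mass: 6.22 mg/L × 490,000 L = 3048 g cyanuric acid.

3.05 kg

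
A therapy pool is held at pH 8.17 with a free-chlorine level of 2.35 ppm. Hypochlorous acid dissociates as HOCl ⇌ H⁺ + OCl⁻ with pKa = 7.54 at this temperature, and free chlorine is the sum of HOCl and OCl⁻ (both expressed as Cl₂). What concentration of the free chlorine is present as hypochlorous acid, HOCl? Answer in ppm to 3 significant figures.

[OCl⁻]/[HOCl] = 10^(pH − pKa) = 10^(8.17 − 7.54) = 10^0.63 = 4.266.
Fraction as HOCl = 1 / (1 + 4.266) = 0.1899.
HOCl = 0.1899 × 2.35 ppm = 0.4463 ppm.

0.446 ppm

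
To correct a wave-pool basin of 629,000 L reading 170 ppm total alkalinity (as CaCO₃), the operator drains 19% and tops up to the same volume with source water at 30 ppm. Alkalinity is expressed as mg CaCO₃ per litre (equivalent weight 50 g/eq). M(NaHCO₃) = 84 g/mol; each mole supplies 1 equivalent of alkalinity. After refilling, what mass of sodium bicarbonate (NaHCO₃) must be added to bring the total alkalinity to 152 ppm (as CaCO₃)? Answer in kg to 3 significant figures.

9.09 kg

After draining 19% and refilling: 170 × 0.81 + 30 × 0.19 = 143.4 ppm.
Deficit to target: 152 − 143.4 = 8.6 mg/L.
As CaCO₃: 8.6 mg/L × 629,000 L = 5409 g; ÷ 50 g/eq ÷ 1 = 108.2 mol NaHCO₃.
Mass: 108.2 × 84 = 9088 g.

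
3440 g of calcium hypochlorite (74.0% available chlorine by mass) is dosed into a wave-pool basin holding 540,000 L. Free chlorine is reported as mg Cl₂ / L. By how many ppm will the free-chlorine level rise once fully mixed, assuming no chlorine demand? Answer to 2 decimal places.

4.71 ppm

Available chlorine delivered: 3440 g × 0.74 = 2546 g as Cl₂.
Concentration rise: 2546 g / 540,000 L = 4.714 mg/L = 4.71 ppm.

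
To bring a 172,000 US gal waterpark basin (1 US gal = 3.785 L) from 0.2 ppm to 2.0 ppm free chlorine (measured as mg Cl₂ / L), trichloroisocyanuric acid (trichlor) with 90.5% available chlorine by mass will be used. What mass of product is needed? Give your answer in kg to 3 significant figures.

1.29 kg

Volume: 172,000 US gal × 3.785 L/gal = 651,020 L.
Chlorine deficit: 2.0 − 0.2 = 1.8 ppm = 1.8 mg/L as Cl₂.
Cl₂ equivalent needed: 1.8 mg/L × 651,020 L = 1,172,000 mg = 1172 g.
Product at 90.5% available chlorine: 1172 / 0.905 = 1295 g.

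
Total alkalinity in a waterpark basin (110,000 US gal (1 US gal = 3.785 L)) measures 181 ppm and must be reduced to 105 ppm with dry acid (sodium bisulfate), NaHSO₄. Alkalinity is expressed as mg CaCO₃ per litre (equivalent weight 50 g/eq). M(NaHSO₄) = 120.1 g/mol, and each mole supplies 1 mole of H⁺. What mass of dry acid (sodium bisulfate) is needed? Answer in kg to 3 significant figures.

76.0 kg

Volume: 110,000 US gal × 3.785 L/gal = 416,350 L.
Alkalinity to neutralize: (181 − 105) = 76 mg/L as CaCO₃ × 416,350 L = 31,640 g as CaCO₃.
Equivalents of H⁺ required: 31,640 ÷ 50 g/eq = 632.9 eq = 632.9 mol NaHSO₄.
Mass of NaHSO₄: 632.9 × 120.1 = 76,010 g.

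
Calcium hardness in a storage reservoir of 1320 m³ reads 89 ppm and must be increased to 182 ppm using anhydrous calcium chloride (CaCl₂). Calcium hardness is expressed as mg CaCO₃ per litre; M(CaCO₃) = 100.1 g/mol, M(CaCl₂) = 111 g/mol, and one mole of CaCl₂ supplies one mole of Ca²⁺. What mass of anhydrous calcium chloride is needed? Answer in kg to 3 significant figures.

136 kg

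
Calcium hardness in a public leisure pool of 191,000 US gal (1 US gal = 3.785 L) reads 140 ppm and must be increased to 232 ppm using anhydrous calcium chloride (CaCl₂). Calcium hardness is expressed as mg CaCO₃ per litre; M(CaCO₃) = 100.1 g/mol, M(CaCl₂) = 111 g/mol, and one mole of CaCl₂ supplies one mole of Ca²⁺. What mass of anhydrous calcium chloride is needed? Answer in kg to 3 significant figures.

Volume: 191,000 US gal × 3.785 L/gal = 722,935 L.
Hardness to add: (232 − 140) = 92 mg/L as CaCO₃ × 722,935 L = 66,510 g as CaCO₃.
Moles of Ca²⁺ (1 mol Ca²⁺ ≡ 1 mol CaCO₃): 66,510 / 100.1 g/mol = 664.4 mol.
Mass of CaCl₂: 664.4 × 111 = 73,750 g.

73.8 kg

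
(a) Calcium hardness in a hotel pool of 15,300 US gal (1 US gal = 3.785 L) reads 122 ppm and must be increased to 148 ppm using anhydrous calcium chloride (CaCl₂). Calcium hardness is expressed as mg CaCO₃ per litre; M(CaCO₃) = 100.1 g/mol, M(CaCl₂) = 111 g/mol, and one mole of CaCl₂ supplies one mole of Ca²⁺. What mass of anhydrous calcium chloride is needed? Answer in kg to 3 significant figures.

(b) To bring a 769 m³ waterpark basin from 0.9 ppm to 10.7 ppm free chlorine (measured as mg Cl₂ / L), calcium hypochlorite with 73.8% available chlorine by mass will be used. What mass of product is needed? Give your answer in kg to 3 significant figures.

(a) 1.67 kg; (b) 10.2 kg

(a) Volume: 15,300 US gal × 3.785 L/gal = 57,910 L.
(a) Hardness to add: (148 − 122) = 26 mg/L as CaCO₃ × 57,910 L = 1506 g as CaCO₃.
(a) Moles of Ca²⁺ (1 mol Ca²⁺ ≡ 1 mol CaCO₃): 1506 / 100.1 g/mol = 15.04 mol.
(a) Mass of CaCl₂: 15.04 × 111 = 1670 g.

(b) Volume: 769 m³ = 769,000 L.
(b) Chlorine deficit: 10.7 − 0.9 = 9.8 ppm = 9.8 mg/L as Cl₂.
(b) Cl₂ equivalent needed: 9.8 mg/L × 769,000 L = 7,536,000 mg = 7536 g.
(b) Product at 73.8% available chlorine: 7536 / 0.738 = 10,210 g.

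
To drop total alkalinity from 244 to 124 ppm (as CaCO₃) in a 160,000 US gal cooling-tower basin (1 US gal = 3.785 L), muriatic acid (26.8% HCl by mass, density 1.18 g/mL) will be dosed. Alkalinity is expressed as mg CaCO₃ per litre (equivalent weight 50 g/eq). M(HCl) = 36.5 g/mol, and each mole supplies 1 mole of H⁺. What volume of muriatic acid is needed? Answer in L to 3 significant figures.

Volume: 160,000 US gal × 3.785 L/gal = 605,600 L.
Alkalinity to neutralize: (244 − 124) = 120 mg/L as CaCO₃ × 605,600 L = 72,670 g as CaCO₃.
Equivalents of H⁺ required: 72,670 ÷ 50 g/eq = 1453 eq = 1453 mol HCl.
Mass of HCl: 1453 × 36.5 = 53,050 g.
Mass of 26.8% solution: 53,050 / 0.268 = 197,900 g.
Volume: 197,900 g ÷ 1.18 g/mL = 167,800 mL.

168 L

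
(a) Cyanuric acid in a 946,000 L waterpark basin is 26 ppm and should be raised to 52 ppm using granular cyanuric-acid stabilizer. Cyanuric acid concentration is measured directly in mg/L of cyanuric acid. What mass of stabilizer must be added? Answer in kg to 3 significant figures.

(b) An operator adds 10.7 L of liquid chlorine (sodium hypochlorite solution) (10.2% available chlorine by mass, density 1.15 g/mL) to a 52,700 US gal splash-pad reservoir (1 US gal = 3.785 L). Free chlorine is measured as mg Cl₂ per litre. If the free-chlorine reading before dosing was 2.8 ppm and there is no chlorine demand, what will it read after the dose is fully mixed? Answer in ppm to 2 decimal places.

(a) CYA to add: (52 − 26) = 26 mg/L × 946,000 L = 24,600 g cyanuric acid.

(b) Volume: 52,700 US gal × 3.785 L/gal = 199,470 L.
(b) Mass of solution: 10.7 L × 1000 mL/L × 1.15 g/mL = 12,300 g.
(b) Available chlorine delivered: 12,300 g × 0.102 = 1255 g as Cl₂.
(b) Concentration rise: 1255 g / 199,470 L = 6.292 mg/L = 6.29 ppm.
(b) Final FC: 2.8 + 6.29 = 9.09 ppm.

(a) 24.6 kg; (b) 9.09 ppm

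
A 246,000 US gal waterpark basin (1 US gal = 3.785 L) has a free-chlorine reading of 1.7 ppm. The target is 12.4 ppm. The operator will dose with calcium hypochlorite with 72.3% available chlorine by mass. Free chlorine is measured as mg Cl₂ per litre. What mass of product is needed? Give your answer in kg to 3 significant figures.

Volume: 246,000 US gal × 3.785 L/gal = 931,110 L.
Chlorine deficit: 12.4 − 1.7 = 10.7 ppm = 10.7 mg/L as Cl₂.
Cl₂ equivalent needed: 10.7 mg/L × 931,110 L = 9,963,000 mg = 9963 g.
Product at 72.3% available chlorine: 9963 / 0.723 = 13,780 g.

13.8 kg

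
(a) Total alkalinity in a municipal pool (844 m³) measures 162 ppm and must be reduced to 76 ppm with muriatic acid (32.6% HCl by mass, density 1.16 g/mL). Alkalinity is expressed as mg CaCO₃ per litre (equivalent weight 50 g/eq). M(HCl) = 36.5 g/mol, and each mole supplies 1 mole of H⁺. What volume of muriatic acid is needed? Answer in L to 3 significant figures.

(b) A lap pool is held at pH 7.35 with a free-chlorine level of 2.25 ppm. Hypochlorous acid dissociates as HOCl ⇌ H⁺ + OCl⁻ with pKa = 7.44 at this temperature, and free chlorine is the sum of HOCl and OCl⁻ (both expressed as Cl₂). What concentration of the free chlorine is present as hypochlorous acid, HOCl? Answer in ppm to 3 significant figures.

(a) Volume: 844 m³ = 844,000 L.
(a) Alkalinity to neutralize: (162 − 76) = 86 mg/L as CaCO₃ × 844,000 L = 72,580 g as CaCO₃.
(a) Equivalents of H⁺ required: 72,580 ÷ 50 g/eq = 1452 eq = 1452 mol HCl.
(a) Mass of HCl: 1452 × 36.5 = 52,990 g.
(a) Mass of 32.6% solution: 52,990 / 0.326 = 162,500 g.
(a) Volume: 162,500 g ÷ 1.16 g/mL = 140,100 mL.

(b) [OCl⁻]/[HOCl] = 10^(pH − pKa) = 10^(7.35 − 7.44) = 10^-0.09 = 0.8128.
(b) Fraction as HOCl = 1 / (1 + 0.8128) = 0.5516.
(b) HOCl = 0.5516 × 2.25 ppm = 1.241 ppm.

(a) 140 L; (b) 1.24 ppm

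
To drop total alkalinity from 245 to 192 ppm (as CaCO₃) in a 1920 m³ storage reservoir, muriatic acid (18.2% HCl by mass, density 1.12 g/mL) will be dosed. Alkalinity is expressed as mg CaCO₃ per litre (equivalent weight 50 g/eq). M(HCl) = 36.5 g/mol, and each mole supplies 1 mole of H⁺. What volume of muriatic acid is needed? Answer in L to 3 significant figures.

364 L

Volume: 1920 m³ = 1,920,000 L.
Alkalinity to neutralize: (245 − 192) = 53 mg/L as CaCO₃ × 1,920,000 L = 101,800 g as CaCO₃.
Equivalents of H⁺ required: 101,800 ÷ 50 g/eq = 2035 eq = 2035 mol HCl.
Mass of HCl: 2035 × 36.5 = 74,280 g.
Mass of 18.2% solution: 74,280 / 0.182 = 408,200 g.
Volume: 408,200 g ÷ 1.12 g/mL = 364,400 mL.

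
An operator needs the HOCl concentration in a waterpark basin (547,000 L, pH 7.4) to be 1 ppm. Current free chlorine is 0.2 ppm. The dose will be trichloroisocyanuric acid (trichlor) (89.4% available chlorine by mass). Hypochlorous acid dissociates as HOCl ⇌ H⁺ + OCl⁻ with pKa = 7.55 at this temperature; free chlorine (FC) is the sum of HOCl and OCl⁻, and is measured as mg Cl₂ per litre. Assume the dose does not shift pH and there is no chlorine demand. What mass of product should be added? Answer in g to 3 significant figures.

923 g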